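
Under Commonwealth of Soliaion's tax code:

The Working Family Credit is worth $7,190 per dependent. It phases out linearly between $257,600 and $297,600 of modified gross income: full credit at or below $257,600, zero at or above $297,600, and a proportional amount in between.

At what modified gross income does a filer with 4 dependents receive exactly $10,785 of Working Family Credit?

Full credit = 4 × $7,190 = $28,760.
$10,785 is 10,785/28,760 of the full $28,760, so 17,975/28,760 of the $40,000 range has been used: income = $257,600 + $40,000 × 17,975/28,760 = $282,600.

$282,600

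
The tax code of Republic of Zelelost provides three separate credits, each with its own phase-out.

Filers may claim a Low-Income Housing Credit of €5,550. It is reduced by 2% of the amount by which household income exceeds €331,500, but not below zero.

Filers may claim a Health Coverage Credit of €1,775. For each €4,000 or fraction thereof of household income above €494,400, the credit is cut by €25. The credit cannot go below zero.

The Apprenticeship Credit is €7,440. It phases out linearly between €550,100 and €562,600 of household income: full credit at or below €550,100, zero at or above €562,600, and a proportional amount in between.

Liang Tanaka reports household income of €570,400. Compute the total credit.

€2,072

Low-Income Housing Credit: 2% of the €238,900 excess over €331,500 is €4,778; credit = €5,550 − €4,778 = €772.
Health Coverage Credit: income exceeds €494,400 by €76,000, which is 19 full-or-partial €4,000 increments; reduction = 19 × €25 = €475, leaving €1,300.
Apprenticeship Credit: €570,400 is at or above €562,600, so the credit is €0.
Total: €772 + €1,300 + €0 = €2,072.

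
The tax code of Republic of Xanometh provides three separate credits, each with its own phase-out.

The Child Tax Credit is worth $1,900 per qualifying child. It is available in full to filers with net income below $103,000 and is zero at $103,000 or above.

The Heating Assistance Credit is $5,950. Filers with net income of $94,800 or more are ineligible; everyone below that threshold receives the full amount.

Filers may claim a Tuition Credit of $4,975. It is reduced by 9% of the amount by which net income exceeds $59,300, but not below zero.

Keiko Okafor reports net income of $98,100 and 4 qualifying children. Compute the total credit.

$9,083

Child Tax Credit: base = 4 × $1,900 = $7,600. $98,100 is below the $103,000 cutoff, so the full $7,600 applies.
Heating Assistance Credit: $98,100 meets or exceeds the $94,800 cutoff, so the credit is $0.
Tuition Credit: 9% of the $38,800 excess over $59,300 is $3,492; credit = $4,975 − $3,492 = $1,483.
Total: $7,600 + $0 + $1,483 = $9,083.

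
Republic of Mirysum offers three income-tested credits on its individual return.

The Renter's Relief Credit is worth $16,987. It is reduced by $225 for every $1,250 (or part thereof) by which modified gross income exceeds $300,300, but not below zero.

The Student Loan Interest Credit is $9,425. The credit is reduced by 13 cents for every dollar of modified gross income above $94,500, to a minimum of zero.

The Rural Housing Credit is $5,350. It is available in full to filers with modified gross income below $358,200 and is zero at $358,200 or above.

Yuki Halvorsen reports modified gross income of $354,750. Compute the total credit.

$12,437

Renter's Relief Credit: income exceeds $300,300 by $54,450, which is 44 full-or-partial $1,250 increments; reduction = 44 × $225 = $9,900, leaving $7,087.
Student Loan Interest Credit: 13% of the $260,250 excess over $94,500 is $33,832.50 ≥ base, so the credit is $0.
Rural Housing Credit: $354,750 is below the $358,200 cutoff, so the full $5,350 applies.
Total: $7,087 + $0 + $5,350 = $12,437.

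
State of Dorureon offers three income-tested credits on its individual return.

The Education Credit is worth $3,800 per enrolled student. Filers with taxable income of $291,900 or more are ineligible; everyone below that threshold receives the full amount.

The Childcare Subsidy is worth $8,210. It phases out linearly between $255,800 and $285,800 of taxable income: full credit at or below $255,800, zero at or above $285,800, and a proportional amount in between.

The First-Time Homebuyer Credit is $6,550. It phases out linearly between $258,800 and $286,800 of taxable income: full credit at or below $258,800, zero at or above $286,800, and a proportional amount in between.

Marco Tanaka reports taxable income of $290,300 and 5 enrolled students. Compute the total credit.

$19,000

Education Credit: base = 5 × $3,800 = $19,000. $290,300 is below the $291,900 cutoff, so the full $19,000 applies.
Childcare Subsidy: $290,300 is at or above $285,800, so the credit is $0.
First-Time Homebuyer Credit: $290,300 is at or above $286,800, so the credit is $0.
Total: $19,000 + $0 + $0 = $19,000.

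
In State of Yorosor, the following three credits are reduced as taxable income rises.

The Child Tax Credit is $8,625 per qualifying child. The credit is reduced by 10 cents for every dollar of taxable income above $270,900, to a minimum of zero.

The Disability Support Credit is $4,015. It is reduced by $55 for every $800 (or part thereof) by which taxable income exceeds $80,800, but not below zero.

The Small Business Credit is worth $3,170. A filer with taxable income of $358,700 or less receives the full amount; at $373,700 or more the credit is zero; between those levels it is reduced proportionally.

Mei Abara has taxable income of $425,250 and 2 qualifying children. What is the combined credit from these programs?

Child Tax Credit: base = 2 × $8,625 = $17,250. 10% of the $154,350 excess over $270,900 is $15,435; credit = $17,250 − $15,435 = $1,815.
Disability Support Credit: income exceeds $80,800 by $344,450 → 431 increments × $55 = $23,705 ≥ base, so the credit is $0.
Small Business Credit: $425,250 is at or above $373,700, so the credit is $0.
Total: $1,815 + $0 + $0 = $1,815.

$1,815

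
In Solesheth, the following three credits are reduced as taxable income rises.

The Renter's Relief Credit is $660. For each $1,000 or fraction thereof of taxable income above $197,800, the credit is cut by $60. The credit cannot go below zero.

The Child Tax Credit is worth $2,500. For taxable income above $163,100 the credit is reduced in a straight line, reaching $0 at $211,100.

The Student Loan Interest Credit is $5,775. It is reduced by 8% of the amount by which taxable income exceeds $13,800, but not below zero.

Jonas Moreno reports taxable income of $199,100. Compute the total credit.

$1,165

Renter's Relief Credit: income exceeds $197,800 by $1,300, which is 2 full-or-partial $1,000 increments; reduction = 2 × $60 = $120, leaving $540.
Child Tax Credit: $199,100 is $36,000 into a $48,000 phase-out range, leaving 12,000/48,000 of the credit: $2,500 × 12,000/48,000 = $625.
Student Loan Interest Credit: 8% of the $185,300 excess over $13,800 is $14,824 ≥ base, so the credit is $0.
Total: $540 + $625 + $0 = $1,165.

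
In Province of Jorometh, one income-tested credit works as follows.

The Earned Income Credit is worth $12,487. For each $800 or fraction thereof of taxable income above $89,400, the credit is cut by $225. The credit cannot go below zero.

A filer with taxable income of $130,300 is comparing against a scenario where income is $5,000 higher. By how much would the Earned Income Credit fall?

$787

At $130,300 — income exceeds $89,400 by $40,900, which is 52 full-or-partial $800 increments; reduction = 52 × $225 = $11,700, leaving $787.
At $135,300 — income exceeds $89,400 by $45,900 → 58 increments × $225 = $13,050 ≥ base, so the credit is $0.
Lost: $787 − $0 = $787.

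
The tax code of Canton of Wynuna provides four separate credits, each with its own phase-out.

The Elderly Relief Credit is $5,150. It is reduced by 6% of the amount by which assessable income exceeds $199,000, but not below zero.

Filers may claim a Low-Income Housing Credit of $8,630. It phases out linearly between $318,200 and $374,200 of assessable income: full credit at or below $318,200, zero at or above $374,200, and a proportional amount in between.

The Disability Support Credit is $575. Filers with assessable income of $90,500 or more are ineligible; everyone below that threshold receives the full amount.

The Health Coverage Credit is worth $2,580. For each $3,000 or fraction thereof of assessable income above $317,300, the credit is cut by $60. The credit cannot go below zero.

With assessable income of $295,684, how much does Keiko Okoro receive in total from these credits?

$11,210

Elderly Relief Credit: 6% of the $96,684 excess over $199,000 is $5,801.04 ≥ base, so the credit is $0.
Low-Income Housing Credit: $295,684 is at or below the $318,200 threshold, so the full $8,630 applies.
Disability Support Credit: $295,684 meets or exceeds the $90,500 cutoff, so the credit is $0.
Health Coverage Credit: $295,684 is at or below the $317,300 threshold, so the full $2,580 applies.
Total: $0 + $8,630 + $0 + $2,580 = $11,210.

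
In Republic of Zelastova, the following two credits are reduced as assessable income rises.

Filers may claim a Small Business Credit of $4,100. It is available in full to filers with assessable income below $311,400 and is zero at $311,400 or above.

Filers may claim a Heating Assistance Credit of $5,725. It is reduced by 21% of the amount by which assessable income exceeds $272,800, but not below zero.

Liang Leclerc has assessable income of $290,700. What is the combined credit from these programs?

Small Business Credit: $290,700 is below the $311,400 cutoff, so the full $4,100 applies.
Heating Assistance Credit: 21% of the $17,900 excess over $272,800 is $3,759; credit = $5,725 − $3,759 = $1,966.
Total: $4,100 + $1,966 = $6,066.

$6,066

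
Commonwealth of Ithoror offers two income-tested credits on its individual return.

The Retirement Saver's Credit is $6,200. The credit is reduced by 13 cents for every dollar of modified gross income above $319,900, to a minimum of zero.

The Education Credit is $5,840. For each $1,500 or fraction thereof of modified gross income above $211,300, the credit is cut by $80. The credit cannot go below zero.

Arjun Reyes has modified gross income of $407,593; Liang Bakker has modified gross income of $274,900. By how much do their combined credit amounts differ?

Arjun ($407,593): Retirement Saver's Credit: 13% of the $87,693 excess over $319,900 is $11,400.09 ≥ base, so the credit is $0. Education Credit: income exceeds $211,300 by $196,293 → 131 increments × $80 = $10,480 ≥ base, so the credit is $0. total $0 + $0 = $0
Liang ($274,900): Retirement Saver's Credit: $274,900 is at or below the $319,900 threshold, so the full $6,200 applies. Education Credit: income exceeds $211,300 by $63,600, which is 43 full-or-partial $1,500 increments; reduction = 43 × $80 = $3,440, leaving $2,400. total $6,200 + $2,400 = $8,600
Difference: |$0 − $8,600| = $8,600.

$8,600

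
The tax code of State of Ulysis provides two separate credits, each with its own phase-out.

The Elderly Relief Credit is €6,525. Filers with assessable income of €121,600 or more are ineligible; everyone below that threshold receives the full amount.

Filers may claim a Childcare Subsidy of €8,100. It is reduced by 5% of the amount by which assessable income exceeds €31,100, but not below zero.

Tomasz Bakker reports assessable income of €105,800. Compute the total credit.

€10,890

Elderly Relief Credit: €105,800 is below the €121,600 cutoff, so the full €6,525 applies.
Childcare Subsidy: 5% of the €74,700 excess over €31,100 is €3,735; credit = €8,100 − €3,735 = €4,365.
Total: €6,525 + €4,365 = €10,890.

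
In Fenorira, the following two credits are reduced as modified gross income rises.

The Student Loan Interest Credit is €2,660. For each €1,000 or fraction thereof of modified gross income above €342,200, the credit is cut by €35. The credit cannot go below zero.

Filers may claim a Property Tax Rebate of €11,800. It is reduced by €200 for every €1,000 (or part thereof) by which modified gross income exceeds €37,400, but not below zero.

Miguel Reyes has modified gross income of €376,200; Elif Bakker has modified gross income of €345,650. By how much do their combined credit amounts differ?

Miguel (€376,200): Student Loan Interest Credit: income exceeds €342,200 by €34,000, which is 34 full-or-partial €1,000 increments; reduction = 34 × €35 = €1,190, leaving €1,470. Property Tax Rebate: income exceeds €37,400 by €338,800 → 339 increments × €200 = €67,800 ≥ base, so the credit is €0. total €1,470 + €0 = €1,470
Elif (€345,650): Student Loan Interest Credit: income exceeds €342,200 by €3,450, which is 4 full-or-partial €1,000 increments; reduction = 4 × €35 = €140, leaving €2,520. Property Tax Rebate: income exceeds €37,400 by €308,250 → 309 increments × €200 = €61,800 ≥ base, so the credit is €0. total €2,520 + €0 = €2,520
Difference: |€1,470 − €2,520| = €1,050.

€1,050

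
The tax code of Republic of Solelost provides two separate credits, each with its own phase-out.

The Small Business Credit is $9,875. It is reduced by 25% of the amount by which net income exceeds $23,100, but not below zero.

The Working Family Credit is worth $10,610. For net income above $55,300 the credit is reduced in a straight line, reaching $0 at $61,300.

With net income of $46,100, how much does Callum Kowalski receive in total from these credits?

Small Business Credit: 25% of the $23,000 excess over $23,100 is $5,750; credit = $9,875 − $5,750 = $4,125.
Working Family Credit: $46,100 is at or below the $55,300 threshold, so the full $10,610 applies.
Total: $4,125 + $10,610 = $14,735.

$14,735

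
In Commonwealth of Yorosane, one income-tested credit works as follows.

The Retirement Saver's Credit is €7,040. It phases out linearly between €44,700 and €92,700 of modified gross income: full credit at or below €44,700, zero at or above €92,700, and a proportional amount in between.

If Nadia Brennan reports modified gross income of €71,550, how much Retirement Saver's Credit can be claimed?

€3,102

Retirement Saver's Credit: €71,550 is €26,850 into a €48,000 phase-out range, leaving 21,150/48,000 of the credit: €7,040 × 21,150/48,000 = €3,102.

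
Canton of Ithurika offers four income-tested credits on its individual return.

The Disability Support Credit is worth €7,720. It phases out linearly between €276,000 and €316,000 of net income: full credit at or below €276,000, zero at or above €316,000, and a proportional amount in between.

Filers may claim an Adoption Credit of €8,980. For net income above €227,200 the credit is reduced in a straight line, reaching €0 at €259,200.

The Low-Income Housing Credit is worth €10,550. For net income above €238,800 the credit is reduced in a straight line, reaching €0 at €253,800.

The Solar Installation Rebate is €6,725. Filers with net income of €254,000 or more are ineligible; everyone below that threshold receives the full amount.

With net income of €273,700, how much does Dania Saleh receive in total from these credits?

€7,720

Disability Support Credit: €273,700 is at or below the €276,000 threshold, so the full €7,720 applies.
Adoption Credit: €273,700 is at or above €259,200, so the credit is €0.
Low-Income Housing Credit: €273,700 is at or above €253,800, so the credit is €0.
Solar Installation Rebate: €273,700 meets or exceeds the €254,000 cutoff, so the credit is €0.
Total: €7,720 + €0 + €0 + €0 = €7,720.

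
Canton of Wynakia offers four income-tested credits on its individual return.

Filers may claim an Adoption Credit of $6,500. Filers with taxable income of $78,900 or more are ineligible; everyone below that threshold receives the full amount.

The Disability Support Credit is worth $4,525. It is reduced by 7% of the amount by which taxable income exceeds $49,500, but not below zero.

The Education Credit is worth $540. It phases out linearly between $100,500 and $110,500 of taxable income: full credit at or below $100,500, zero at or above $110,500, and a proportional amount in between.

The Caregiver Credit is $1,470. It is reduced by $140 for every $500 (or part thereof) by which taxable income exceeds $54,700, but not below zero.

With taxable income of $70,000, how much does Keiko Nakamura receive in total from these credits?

$10,130

Adoption Credit: $70,000 is below the $78,900 cutoff, so the full $6,500 applies.
Disability Support Credit: 7% of the $20,500 excess over $49,500 is $1,435; credit = $4,525 − $1,435 = $3,090.
Education Credit: $70,000 is at or below the $100,500 threshold, so the full $540 applies.
Caregiver Credit: income exceeds $54,700 by $15,300 → 31 increments × $140 = $4,340 ≥ base, so the credit is $0.
Total: $6,500 + $3,090 + $540 + $0 = $10,130.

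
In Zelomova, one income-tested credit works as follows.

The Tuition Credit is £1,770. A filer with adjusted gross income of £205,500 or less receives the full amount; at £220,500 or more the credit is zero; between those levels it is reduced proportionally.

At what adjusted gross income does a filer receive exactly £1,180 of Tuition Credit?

£1,180 is 1,180/1,770 of the full £1,770, so 590/1,770 of the £15,000 range has been used: income = £205,500 + £15,000 × 590/1,770 = £210,500.

£210,500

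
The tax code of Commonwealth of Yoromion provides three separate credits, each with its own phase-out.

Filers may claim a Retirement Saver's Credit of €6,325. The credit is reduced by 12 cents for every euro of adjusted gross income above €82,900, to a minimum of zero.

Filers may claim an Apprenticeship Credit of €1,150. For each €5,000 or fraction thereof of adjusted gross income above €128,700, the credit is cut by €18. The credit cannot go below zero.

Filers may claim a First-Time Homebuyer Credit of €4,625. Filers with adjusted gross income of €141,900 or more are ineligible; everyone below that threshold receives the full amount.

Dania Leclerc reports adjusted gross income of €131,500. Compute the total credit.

Retirement Saver's Credit: 12% of the €48,600 excess over €82,900 is €5,832; credit = €6,325 − €5,832 = €493.
Apprenticeship Credit: income exceeds €128,700 by €2,800, which is 1 full-or-partial €5,000 increment; reduction = 1 × €18 = €18, leaving €1,132.
First-Time Homebuyer Credit: €131,500 is below the €141,900 cutoff, so the full €4,625 applies.
Total: €493 + €1,132 + €4,625 = €6,250.

€6,250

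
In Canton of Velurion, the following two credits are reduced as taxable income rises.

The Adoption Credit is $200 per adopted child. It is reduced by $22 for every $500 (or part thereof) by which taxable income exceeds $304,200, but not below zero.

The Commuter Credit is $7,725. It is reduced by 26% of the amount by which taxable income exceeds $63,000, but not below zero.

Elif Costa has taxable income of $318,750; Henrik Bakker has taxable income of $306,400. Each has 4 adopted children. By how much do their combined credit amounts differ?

Elif ($318,750): Adoption Credit: base = 4 × $200 = $800. income exceeds $304,200 by $14,550, which is 30 full-or-partial $500 increments; reduction = 30 × $22 = $660, leaving $140. Commuter Credit: 26% of the $255,750 excess over $63,000 is $66,495 ≥ base, so the credit is $0. total $140 + $0 = $140
Henrik ($306,400): Adoption Credit: base = 4 × $200 = $800. income exceeds $304,200 by $2,200, which is 5 full-or-partial $500 increments; reduction = 5 × $22 = $110, leaving $690. Commuter Credit: 26% of the $243,400 excess over $63,000 is $63,284 ≥ base, so the credit is $0. total $690 + $0 = $690
Difference: |$140 − $690| = $550.

$550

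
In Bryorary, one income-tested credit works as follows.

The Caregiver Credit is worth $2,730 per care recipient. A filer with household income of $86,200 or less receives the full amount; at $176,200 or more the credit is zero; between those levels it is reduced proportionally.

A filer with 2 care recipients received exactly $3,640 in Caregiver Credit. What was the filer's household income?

$116,200

Full credit = 2 × $2,730 = $5,460.
$3,640 is 3,640/5,460 of the full $5,460, so 1,820/5,460 of the $90,000 range has been used: income = $86,200 + $90,000 × 1,820/5,460 = $116,200.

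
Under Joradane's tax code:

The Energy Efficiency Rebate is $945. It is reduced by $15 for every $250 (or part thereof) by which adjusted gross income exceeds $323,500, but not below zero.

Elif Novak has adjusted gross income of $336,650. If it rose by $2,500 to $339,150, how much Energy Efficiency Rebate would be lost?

$150

At $336,650 — income exceeds $323,500 by $13,150, which is 53 full-or-partial $250 increments; reduction = 53 × $15 = $795, leaving $150.
At $339,150 — income exceeds $323,500 by $15,650 → 63 increments × $15 = $945 ≥ base, so the credit is $0.
Lost: $150 − $0 = $150.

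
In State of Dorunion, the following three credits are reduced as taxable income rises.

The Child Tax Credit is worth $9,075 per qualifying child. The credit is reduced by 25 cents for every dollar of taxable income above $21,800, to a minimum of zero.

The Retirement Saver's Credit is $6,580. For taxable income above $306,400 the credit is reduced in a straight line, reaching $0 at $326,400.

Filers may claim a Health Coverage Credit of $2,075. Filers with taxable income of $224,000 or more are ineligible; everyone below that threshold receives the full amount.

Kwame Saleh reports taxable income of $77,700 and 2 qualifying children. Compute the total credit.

Child Tax Credit: base = 2 × $9,075 = $18,150. 25% of the $55,900 excess over $21,800 is $13,975; credit = $18,150 − $13,975 = $4,175.
Retirement Saver's Credit: $77,700 is at or below the $306,400 threshold, so the full $6,580 applies.
Health Coverage Credit: $77,700 is below the $224,000 cutoff, so the full $2,075 applies.
Total: $4,175 + $6,580 + $2,075 = $12,830.

$12,830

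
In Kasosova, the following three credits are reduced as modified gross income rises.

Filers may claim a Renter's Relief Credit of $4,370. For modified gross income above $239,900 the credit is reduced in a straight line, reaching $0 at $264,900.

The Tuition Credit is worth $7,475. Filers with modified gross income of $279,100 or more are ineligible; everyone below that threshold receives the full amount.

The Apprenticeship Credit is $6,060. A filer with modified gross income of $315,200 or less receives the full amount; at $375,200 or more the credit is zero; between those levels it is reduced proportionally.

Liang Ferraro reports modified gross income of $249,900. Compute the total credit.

$16,157

Renter's Relief Credit: $249,900 is $10,000 into a $25,000 phase-out range, leaving 15,000/25,000 of the credit: $4,370 × 15,000/25,000 = $2,622.
Tuition Credit: $249,900 is below the $279,100 cutoff, so the full $7,475 applies.
Apprenticeship Credit: $249,900 is at or below the $315,200 threshold, so the full $6,060 applies.
Total: $2,622 + $7,475 + $6,060 = $16,157.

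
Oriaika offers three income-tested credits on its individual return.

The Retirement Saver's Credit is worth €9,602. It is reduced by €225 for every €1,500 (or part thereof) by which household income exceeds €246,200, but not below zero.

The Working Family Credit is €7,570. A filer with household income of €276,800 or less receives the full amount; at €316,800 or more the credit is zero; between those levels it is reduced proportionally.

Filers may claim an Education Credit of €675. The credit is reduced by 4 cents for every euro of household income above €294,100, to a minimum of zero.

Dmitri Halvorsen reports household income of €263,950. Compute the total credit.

€15,147

Retirement Saver's Credit: income exceeds €246,200 by €17,750, which is 12 full-or-partial €1,500 increments; reduction = 12 × €225 = €2,700, leaving €6,902.
Working Family Credit: €263,950 is at or below the €276,800 threshold, so the full €7,570 applies.
Education Credit: €263,950 is at or below the €294,100 threshold, so the full €675 applies.
Total: €6,902 + €7,570 + €675 = €15,147.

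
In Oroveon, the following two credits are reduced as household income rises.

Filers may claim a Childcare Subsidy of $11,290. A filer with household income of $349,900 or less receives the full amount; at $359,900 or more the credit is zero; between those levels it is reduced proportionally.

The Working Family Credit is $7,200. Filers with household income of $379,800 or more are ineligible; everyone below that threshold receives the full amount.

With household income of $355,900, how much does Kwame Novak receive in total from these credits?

$11,716

Childcare Subsidy: $355,900 is $6,000 into a $10,000 phase-out range, leaving 4,000/10,000 of the credit: $11,290 × 4,000/10,000 = $4,516.
Working Family Credit: $355,900 is below the $379,800 cutoff, so the full $7,200 applies.
Total: $4,516 + $7,200 = $11,716.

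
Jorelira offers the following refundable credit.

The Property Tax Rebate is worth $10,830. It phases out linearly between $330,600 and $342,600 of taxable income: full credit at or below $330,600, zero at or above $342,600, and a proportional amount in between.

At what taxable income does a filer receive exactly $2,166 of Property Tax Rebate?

$2,166 is 2,166/10,830 of the full $10,830, so 8,664/10,830 of the $12,000 range has been used: income = $330,600 + $12,000 × 8,664/10,830 = $340,200.

$340,200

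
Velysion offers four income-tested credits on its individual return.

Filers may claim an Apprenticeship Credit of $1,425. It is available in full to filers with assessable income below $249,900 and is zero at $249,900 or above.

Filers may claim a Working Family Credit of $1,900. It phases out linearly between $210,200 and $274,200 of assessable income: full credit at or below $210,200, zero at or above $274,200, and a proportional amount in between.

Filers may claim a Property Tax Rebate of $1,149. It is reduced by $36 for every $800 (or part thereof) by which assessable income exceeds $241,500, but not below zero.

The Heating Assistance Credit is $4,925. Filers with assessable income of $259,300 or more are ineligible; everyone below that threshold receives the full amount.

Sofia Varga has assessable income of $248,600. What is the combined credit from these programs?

$7,935

Apprenticeship Credit: $248,600 is below the $249,900 cutoff, so the full $1,425 applies.
Working Family Credit: $248,600 is $38,400 into a $64,000 phase-out range, leaving 25,600/64,000 of the credit: $1,900 × 25,600/64,000 = $760.
Property Tax Rebate: income exceeds $241,500 by $7,100, which is 9 full-or-partial $800 increments; reduction = 9 × $36 = $324, leaving $825.
Heating Assistance Credit: $248,600 is below the $259,300 cutoff, so the full $4,925 applies.
Total: $1,425 + $760 + $825 + $4,925 = $7,935.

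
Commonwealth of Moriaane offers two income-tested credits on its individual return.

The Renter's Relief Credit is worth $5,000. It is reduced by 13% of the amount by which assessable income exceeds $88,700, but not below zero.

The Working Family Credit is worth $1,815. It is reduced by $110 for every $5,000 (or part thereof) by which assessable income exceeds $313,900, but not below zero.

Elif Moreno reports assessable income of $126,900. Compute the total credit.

Renter's Relief Credit: 13% of the $38,200 excess over $88,700 is $4,966; credit = $5,000 − $4,966 = $34.
Working Family Credit: $126,900 is at or below the $313,900 threshold, so the full $1,815 applies.
Total: $34 + $1,815 = $1,849.

$1,849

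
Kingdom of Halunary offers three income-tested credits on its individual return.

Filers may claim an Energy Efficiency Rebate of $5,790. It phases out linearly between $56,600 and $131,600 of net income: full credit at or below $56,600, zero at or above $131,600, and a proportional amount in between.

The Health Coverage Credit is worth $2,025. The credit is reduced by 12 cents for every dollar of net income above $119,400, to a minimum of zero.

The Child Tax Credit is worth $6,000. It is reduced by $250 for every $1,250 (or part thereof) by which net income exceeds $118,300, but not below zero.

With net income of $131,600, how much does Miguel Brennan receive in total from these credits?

Energy Efficiency Rebate: $131,600 is at or above $131,600, so the credit is $0.
Health Coverage Credit: 12% of the $12,200 excess over $119,400 is $1,464; credit = $2,025 − $1,464 = $561.
Child Tax Credit: income exceeds $118,300 by $13,300, which is 11 full-or-partial $1,250 increments; reduction = 11 × $250 = $2,750, leaving $3,250.
Total: $0 + $561 + $3,250 = $3,811.

$3,811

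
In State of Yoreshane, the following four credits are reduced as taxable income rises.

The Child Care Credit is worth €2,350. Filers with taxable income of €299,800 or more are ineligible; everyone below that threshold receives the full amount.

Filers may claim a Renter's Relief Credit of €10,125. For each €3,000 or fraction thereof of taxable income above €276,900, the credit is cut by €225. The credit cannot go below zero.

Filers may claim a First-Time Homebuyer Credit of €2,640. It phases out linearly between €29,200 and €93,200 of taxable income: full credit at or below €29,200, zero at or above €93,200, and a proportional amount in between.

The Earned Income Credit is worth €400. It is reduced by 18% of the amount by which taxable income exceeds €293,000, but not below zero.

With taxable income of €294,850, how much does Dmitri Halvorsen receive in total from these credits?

€11,192

Child Care Credit: €294,850 is below the €299,800 cutoff, so the full €2,350 applies.
Renter's Relief Credit: income exceeds €276,900 by €17,950, which is 6 full-or-partial €3,000 increments; reduction = 6 × €225 = €1,350, leaving €8,775.
First-Time Homebuyer Credit: €294,850 is at or above €93,200, so the credit is €0.
Earned Income Credit: 18% of the €1,850 excess over €293,000 is €333; credit = €400 − €333 = €67.
Total: €2,350 + €8,775 + €0 + €67 = €11,192.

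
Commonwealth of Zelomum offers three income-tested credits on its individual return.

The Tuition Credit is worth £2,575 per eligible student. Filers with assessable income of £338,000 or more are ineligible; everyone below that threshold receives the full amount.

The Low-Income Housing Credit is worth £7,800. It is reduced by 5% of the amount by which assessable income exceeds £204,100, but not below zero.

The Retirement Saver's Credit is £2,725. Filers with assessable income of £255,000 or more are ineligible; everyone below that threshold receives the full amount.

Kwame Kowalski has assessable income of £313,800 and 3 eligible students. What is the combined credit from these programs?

Tuition Credit: base = 3 × £2,575 = £7,725. £313,800 is below the £338,000 cutoff, so the full £7,725 applies.
Low-Income Housing Credit: 5% of the £109,700 excess over £204,100 is £5,485; credit = £7,800 − £5,485 = £2,315.
Retirement Saver's Credit: £313,800 meets or exceeds the £255,000 cutoff, so the credit is £0.
Total: £7,725 + £2,315 + £0 = £10,040.

£10,040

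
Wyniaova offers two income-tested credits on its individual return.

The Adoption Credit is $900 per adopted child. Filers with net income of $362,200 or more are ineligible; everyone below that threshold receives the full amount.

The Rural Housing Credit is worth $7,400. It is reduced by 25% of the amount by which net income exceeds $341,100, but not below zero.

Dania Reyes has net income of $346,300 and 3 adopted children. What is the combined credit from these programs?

$8,800

Adoption Credit: base = 3 × $900 = $2,700. $346,300 is below the $362,200 cutoff, so the full $2,700 applies.
Rural Housing Credit: 25% of the $5,200 excess over $341,100 is $1,300; credit = $7,400 − $1,300 = $6,100.
Total: $2,700 + $6,100 = $8,800.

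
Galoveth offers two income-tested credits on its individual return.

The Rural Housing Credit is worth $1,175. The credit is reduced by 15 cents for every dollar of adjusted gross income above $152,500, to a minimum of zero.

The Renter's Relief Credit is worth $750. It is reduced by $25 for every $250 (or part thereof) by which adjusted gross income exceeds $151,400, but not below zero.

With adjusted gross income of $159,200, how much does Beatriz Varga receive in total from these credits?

Rural Housing Credit: 15% of the $6,700 excess over $152,500 is $1,005; credit = $1,175 − $1,005 = $170.
Renter's Relief Credit: income exceeds $151,400 by $7,800 → 32 increments × $25 = $800 ≥ base, so the credit is $0.
Total: $170 + $0 = $170.

$170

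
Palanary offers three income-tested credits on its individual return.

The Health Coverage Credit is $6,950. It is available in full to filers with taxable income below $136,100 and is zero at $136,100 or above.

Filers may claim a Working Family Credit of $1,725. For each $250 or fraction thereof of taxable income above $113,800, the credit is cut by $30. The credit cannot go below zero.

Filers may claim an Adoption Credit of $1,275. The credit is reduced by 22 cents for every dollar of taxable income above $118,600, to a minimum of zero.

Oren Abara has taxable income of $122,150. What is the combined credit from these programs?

Health Coverage Credit: $122,150 is below the $136,100 cutoff, so the full $6,950 applies.
Working Family Credit: income exceeds $113,800 by $8,350, which is 34 full-or-partial $250 increments; reduction = 34 × $30 = $1,020, leaving $705.
Adoption Credit: 22% of the $3,550 excess over $118,600 is $781; credit = $1,275 − $781 = $494.
Total: $6,950 + $705 + $494 = $8,149.

$8,149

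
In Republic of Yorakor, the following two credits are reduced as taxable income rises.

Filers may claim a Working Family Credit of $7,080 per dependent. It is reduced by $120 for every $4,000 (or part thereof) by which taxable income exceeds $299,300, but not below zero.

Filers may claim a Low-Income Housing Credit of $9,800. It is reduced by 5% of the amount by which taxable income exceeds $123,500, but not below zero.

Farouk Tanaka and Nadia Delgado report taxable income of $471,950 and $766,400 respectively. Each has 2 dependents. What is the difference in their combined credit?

$8,760

Farouk ($471,950): Working Family Credit: base = 2 × $7,080 = $14,160. income exceeds $299,300 by $172,650, which is 44 full-or-partial $4,000 increments; reduction = 44 × $120 = $5,280, leaving $8,880. Low-Income Housing Credit: 5% of the $348,450 excess over $123,500 is $17,422.50 ≥ base, so the credit is $0. total $8,880 + $0 = $8,880
Nadia ($766,400): Working Family Credit: base = 2 × $7,080 = $14,160. income exceeds $299,300 by $467,100, which is 117 full-or-partial $4,000 increments; reduction = 117 × $120 = $14,040, leaving $120. Low-Income Housing Credit: 5% of the $642,900 excess over $123,500 is $32,145 ≥ base, so the credit is $0. total $120 + $0 = $120
Difference: |$8,880 − $120| = $8,760.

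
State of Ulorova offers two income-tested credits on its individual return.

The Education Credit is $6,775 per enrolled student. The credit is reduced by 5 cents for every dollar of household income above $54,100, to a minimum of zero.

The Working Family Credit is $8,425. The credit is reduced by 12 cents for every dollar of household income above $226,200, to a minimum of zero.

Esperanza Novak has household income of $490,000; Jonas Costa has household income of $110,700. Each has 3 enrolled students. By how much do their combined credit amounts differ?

Esperanza ($490,000): Education Credit: base = 3 × $6,775 = $20,325. 5% of the $435,900 excess over $54,100 is $21,795 ≥ base, so the credit is $0. Working Family Credit: 12% of the $263,800 excess over $226,200 is $31,656 ≥ base, so the credit is $0. total $0 + $0 = $0
Jonas ($110,700): Education Credit: base = 3 × $6,775 = $20,325. 5% of the $56,600 excess over $54,100 is $2,830; credit = $20,325 − $2,830 = $17,495. Working Family Credit: $110,700 is at or below the $226,200 threshold, so the full $8,425 applies. total $17,495 + $8,425 = $25,920
Difference: |$0 − $25,920| = $25,920.

$25,920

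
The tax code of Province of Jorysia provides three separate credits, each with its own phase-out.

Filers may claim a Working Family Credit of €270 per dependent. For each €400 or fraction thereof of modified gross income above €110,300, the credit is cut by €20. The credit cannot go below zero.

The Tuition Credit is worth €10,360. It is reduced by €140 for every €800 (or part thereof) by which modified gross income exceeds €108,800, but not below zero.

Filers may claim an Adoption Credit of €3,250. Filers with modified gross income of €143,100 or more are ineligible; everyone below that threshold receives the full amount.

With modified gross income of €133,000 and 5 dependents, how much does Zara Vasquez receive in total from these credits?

€9,480

Working Family Credit: base = 5 × €270 = €1,350. income exceeds €110,300 by €22,700, which is 57 full-or-partial €400 increments; reduction = 57 × €20 = €1,140, leaving €210.
Tuition Credit: income exceeds €108,800 by €24,200, which is 31 full-or-partial €800 increments; reduction = 31 × €140 = €4,340, leaving €6,020.
Adoption Credit: €133,000 is below the €143,100 cutoff, so the full €3,250 applies.
Total: €210 + €6,020 + €3,250 = €9,480.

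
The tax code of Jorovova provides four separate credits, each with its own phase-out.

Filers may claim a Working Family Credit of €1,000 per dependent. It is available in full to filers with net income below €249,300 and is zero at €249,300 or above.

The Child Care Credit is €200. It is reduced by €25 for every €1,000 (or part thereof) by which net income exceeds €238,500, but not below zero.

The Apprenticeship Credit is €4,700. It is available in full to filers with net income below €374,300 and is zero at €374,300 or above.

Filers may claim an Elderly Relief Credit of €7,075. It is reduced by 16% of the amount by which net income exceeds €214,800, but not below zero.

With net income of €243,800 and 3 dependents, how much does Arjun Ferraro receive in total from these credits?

€10,185

Working Family Credit: base = 3 × €1,000 = €3,000. €243,800 is below the €249,300 cutoff, so the full €3,000 applies.
Child Care Credit: income exceeds €238,500 by €5,300, which is 6 full-or-partial €1,000 increments; reduction = 6 × €25 = €150, leaving €50.
Apprenticeship Credit: €243,800 is below the €374,300 cutoff, so the full €4,700 applies.
Elderly Relief Credit: 16% of the €29,000 excess over €214,800 is €4,640; credit = €7,075 − €4,640 = €2,435.
Total: €3,000 + €50 + €4,700 + €2,435 = €10,185.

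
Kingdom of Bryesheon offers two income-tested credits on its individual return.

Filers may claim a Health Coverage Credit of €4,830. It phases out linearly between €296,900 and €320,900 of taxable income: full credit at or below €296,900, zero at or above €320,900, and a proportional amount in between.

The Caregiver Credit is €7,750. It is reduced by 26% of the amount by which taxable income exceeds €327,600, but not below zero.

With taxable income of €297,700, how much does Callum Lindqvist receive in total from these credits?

€12,419

Health Coverage Credit: €297,700 is €800 into a €24,000 phase-out range, leaving 23,200/24,000 of the credit: €4,830 × 23,200/24,000 = €4,669.
Caregiver Credit: €297,700 is at or below the €327,600 threshold, so the full €7,750 applies.
Total: €4,669 + €7,750 = €12,419.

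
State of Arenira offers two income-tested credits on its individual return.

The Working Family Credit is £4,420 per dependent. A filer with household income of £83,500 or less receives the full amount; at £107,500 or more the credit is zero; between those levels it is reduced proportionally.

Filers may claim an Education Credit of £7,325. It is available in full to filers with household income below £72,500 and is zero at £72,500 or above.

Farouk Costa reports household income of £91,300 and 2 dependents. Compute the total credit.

Working Family Credit: base = 2 × £4,420 = £8,840. £91,300 is £7,800 into a £24,000 phase-out range, leaving 16,200/24,000 of the credit: £8,840 × 16,200/24,000 = £5,967.
Education Credit: £91,300 meets or exceeds the £72,500 cutoff, so the credit is £0.
Total: £5,967 + £0 = £5,967.

£5,967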